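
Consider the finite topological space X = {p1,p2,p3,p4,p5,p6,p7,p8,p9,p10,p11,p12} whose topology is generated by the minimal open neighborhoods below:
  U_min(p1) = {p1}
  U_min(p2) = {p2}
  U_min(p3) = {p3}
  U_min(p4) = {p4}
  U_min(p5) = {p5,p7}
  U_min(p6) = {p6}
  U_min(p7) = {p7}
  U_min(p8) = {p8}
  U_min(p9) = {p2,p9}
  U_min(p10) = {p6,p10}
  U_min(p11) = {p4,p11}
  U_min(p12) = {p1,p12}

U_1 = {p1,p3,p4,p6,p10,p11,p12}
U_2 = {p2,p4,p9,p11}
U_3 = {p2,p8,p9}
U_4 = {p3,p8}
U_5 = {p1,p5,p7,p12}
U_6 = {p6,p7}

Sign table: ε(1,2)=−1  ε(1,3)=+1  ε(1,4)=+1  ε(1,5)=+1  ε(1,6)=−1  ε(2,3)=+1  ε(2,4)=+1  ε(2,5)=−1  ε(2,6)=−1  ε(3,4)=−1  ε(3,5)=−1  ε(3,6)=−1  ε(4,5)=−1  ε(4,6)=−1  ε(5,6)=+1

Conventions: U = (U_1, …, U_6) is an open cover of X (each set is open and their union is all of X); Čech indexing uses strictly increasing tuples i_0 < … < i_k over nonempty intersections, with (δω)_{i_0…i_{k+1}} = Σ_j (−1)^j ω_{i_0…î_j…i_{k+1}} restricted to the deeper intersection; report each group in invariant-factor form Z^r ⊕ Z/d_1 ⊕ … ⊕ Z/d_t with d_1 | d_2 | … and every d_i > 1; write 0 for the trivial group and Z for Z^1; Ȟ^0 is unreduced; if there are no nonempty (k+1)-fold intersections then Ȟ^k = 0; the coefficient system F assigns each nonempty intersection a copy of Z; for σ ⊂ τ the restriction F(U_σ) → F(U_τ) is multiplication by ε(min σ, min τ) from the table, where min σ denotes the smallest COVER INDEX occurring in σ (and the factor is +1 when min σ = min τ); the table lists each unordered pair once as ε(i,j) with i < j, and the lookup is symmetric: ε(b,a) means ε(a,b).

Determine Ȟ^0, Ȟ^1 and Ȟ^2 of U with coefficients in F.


Ȟ^0 = 0,  Ȟ^1 = Z ⊕ Z/2,  Ȟ^2 = 0

nerve of the cover:
  U12={p4,p11} U14={p3} U15={p1,p12} U16={p6} U23={p2,p9} U34={p8} U56={p7}
C dims 6,7; δ0: rk 6, SNF 1^5·2
Ȟ^0 = (6 − 6) − 0 = 0, so Ȟ^0 ≅ 0
Ȟ^1 = (7 − 0) − 6 = 1 plus torsion [2], so Ȟ^1 ≅ Z ⊕ Z/2
Ȟ^2 = (0 − 0) − 0 = 0, so Ȟ^2 ≅ 0


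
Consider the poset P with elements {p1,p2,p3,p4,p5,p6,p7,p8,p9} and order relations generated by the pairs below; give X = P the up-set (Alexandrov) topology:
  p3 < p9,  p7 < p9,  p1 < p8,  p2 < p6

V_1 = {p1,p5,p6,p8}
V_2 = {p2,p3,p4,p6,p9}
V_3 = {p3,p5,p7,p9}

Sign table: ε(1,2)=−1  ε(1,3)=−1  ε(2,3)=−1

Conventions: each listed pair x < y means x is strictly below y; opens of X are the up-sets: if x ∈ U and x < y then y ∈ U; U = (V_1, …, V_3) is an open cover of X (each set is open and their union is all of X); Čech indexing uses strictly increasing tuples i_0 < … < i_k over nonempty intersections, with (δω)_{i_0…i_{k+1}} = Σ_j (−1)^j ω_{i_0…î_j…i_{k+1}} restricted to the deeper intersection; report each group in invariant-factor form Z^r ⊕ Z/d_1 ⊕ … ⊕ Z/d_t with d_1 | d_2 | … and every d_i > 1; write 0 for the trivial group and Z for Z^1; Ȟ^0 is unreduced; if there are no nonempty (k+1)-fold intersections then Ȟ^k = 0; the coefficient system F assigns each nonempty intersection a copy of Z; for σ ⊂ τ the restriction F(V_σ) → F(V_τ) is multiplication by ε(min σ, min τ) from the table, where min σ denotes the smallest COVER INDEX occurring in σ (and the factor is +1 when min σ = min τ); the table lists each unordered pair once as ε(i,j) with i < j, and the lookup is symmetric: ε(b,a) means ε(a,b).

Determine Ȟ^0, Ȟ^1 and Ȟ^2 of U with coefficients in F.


Ȟ^0 ≅ 0; Ȟ^1 ≅ Z/2; Ȟ^2 ≅ 0

nerve of the cover:
  V12={p6} V13={p5} V23={p3,p9}
C dims 3,3; δ0: rk 3, SNF 1^2·2
Ȟ^0 = (3 − 3) − 0 = 0, so Ȟ^0 ≅ 0
Ȟ^1 = (3 − 0) − 3 = 0 plus torsion [2], so Ȟ^1 ≅ Z/2
Ȟ^2 = (0 − 0) − 0 = 0, so Ȟ^2 ≅ 0


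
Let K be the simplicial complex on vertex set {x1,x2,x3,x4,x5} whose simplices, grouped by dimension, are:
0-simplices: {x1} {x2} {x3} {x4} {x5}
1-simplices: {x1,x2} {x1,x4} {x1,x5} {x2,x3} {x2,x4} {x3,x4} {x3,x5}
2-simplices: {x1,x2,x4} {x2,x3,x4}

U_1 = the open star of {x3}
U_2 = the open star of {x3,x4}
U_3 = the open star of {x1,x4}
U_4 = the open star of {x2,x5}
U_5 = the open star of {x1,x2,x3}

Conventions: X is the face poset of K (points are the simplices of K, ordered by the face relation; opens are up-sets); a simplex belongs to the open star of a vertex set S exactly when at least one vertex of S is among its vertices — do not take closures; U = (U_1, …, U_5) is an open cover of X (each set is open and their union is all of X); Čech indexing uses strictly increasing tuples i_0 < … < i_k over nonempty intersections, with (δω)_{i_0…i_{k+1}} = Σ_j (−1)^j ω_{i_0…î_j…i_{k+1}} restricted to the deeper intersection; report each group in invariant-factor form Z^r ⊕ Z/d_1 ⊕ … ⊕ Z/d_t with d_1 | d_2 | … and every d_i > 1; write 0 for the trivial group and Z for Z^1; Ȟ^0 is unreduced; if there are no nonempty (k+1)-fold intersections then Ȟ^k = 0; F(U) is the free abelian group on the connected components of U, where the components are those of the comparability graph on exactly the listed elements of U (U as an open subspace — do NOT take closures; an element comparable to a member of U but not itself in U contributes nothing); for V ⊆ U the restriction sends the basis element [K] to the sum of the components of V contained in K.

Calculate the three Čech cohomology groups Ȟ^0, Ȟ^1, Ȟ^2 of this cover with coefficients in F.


intersection data:
  U1={{x3},{x2,x3},{x3,x4},{x3,x5},{x2,x3,x4}} U2={{x3},{x4},{x1,x4},{x2,x3},{x2,x4},{x3,x4},{x3,x5},{x1,x2,x4},{x2,x3,x4}} U3={{x1},{x4},{x1,x2},{x1,x4},{x1,x5},{x2,x4},{x3,x4},{x1,x2,x4},{x2,x3,x4}} U4={{x2},{x5},{x1,x2},{x1,x5},{x2,x3},{x2,x4},{x3,x5},{x1,x2,x4},{x2,x3,x4}} U5={{x1},{x2},{x3},{x1,x2},{x1,x4},{x1,x5},{x2,x3},{x2,x4},{x3,x4},{x3,x5},{x1,x2,x4},{x2,x3,x4}}
  U12={{x3},{x2,x3},{x3,x4},{x3,x5},{x2,x3,x4}} U13={{x3,x4},{x2,x3,x4}} U14={{x2,x3},{x3,x5},{x2,x3,x4}} U15={{x3},{x2,x3},{x3,x4},{x3,x5},{x2,x3,x4}} U23={{x4},{x1,x4},{x2,x4},{x3,x4},{x1,x2,x4},{x2,x3,x4}} U24={{x2,x3},{x2,x4},{x3,x5},{x1,x2,x4},{x2,x3,x4}} U25={{x3},{x1,x4},{x2,x3},{x2,x4},{x3,x4},{x3,x5},{x1,x2,x4},{x2,x3,x4}} U34={{x1,x2},{x1,x5},{x2,x4},{x1,x2,x4},{x2,x3,x4}} U35={{x1},{x1,x2},{x1,x4},{x1,x5},{x2,x4},{x3,x4},{x1,x2,x4},{x2,x3,x4}} U45={{x2},{x1,x2},{x1,x5},{x2,x3},{x2,x4},{x3,x5},{x1,x2,x4},{x2,x3,x4}}
  U123={{x3,x4},{x2,x3,x4}} U124={{x2,x3},{x3,x5},{x2,x3,x4}} U125={{x3},{x2,x3},{x3,x4},{x3,x5},{x2,x3,x4}} U134={{x2,x3,x4}} U135={{x3,x4},{x2,x3,x4}} U145={{x2,x3},{x3,x5},{x2,x3,x4}} U234={{x2,x4},{x1,x2,x4},{x2,x3,x4}} U235={{x1,x4},{x2,x4},{x3,x4},{x1,x2,x4},{x2,x3,x4}} U245={{x2,x3},{x2,x4},{x3,x5},{x1,x2,x4},{x2,x3,x4}} U345={{x1,x2},{x1,x5},{x2,x4},{x1,x2,x4},{x2,x3,x4}}
  U1234={{x2,x3,x4}} U1235={{x3,x4},{x2,x3,x4}} U1245={{x2,x3},{x3,x5},{x2,x3,x4}} U1345={{x2,x3,x4}} U2345={{x2,x4},{x1,x2,x4},{x2,x3,x4}}
  U12345={{x2,x3,x4}}
components per intersection:
  U1: {{x3},{x2,x3},{x3,x4},{x3,x5},{x2,x3,x4}}
  U2: {{x3},{x4},{x1,x4},{x2,x3},{x2,x4},{x3,x4},{x3,x5},{x1,x2,x4},{x2,x3,x4}}
  U3: {{x1},{x4},{x1,x2},{x1,x4},{x1,x5},{x2,x4},{x3,x4},{x1,x2,x4},{x2,x3,x4}}
  U4: {{x2},{x1,x2},{x2,x3},{x2,x4},{x1,x2,x4},{x2,x3,x4}} {{x5},{x1,x5},{x3,x5}}
  U5: {{x1},{x2},{x3},{x1,x2},{x1,x4},{x1,x5},{x2,x3},{x2,x4},{x3,x4},{x3,x5},{x1,x2,x4},{x2,x3,x4}}
  U12: {{x3},{x2,x3},{x3,x4},{x3,x5},{x2,x3,x4}}
  U13: {{x3,x4},{x2,x3,x4}}
  U14: {{x2,x3},{x2,x3,x4}} {{x3,x5}}
  U15: {{x3},{x2,x3},{x3,x4},{x3,x5},{x2,x3,x4}}
  U23: {{x4},{x1,x4},{x2,x4},{x3,x4},{x1,x2,x4},{x2,x3,x4}}
  U24: {{x2,x3},{x2,x4},{x1,x2,x4},{x2,x3,x4}} {{x3,x5}}
  U25: {{x3},{x1,x4},{x2,x3},{x2,x4},{x3,x4},{x3,x5},{x1,x2,x4},{x2,x3,x4}}
  U34: {{x1,x2},{x2,x4},{x1,x2,x4},{x2,x3,x4}} {{x1,x5}}
  U35: {{x1},{x1,x2},{x1,x4},{x1,x5},{x2,x4},{x3,x4},{x1,x2,x4},{x2,x3,x4}}
  U45: {{x2},{x1,x2},{x2,x3},{x2,x4},{x1,x2,x4},{x2,x3,x4}} {{x1,x5}} {{x3,x5}}
  U123: {{x3,x4},{x2,x3,x4}}
  U124: {{x2,x3},{x2,x3,x4}} {{x3,x5}}
  U125: {{x3},{x2,x3},{x3,x4},{x3,x5},{x2,x3,x4}}
  U134: {{x2,x3,x4}}
  U135: {{x3,x4},{x2,x3,x4}}
  U145: {{x2,x3},{x2,x3,x4}} {{x3,x5}}
  U234: {{x2,x4},{x1,x2,x4},{x2,x3,x4}}
  U235: {{x1,x4},{x2,x4},{x3,x4},{x1,x2,x4},{x2,x3,x4}}
  U245: {{x2,x3},{x2,x4},{x1,x2,x4},{x2,x3,x4}} {{x3,x5}}
  U345: {{x1,x2},{x2,x4},{x1,x2,x4},{x2,x3,x4}} {{x1,x5}}
  U1234: {{x2,x3,x4}}
  U1235: {{x3,x4},{x2,x3,x4}}
  U1245: {{x2,x3},{x2,x3,x4}} {{x3,x5}}
  U1345: {{x2,x3,x4}}
  U2345: {{x2,x4},{x1,x2,x4},{x2,x3,x4}}
  U12345: {{x2,x3,x4}}
C dims 6,15,14,6; δ0: rk 5, SNF 1^5; δ1: rk 9, SNF 1^9; δ2: rk 5, SNF 1^5
Ȟ^0 = (6 − 5) − 0 = 1, so Ȟ^0 ≅ Z
Ȟ^1 = (15 − 9) − 5 = 1, so Ȟ^1 ≅ Z
Ȟ^2 = (14 − 5) − 9 = 0, so Ȟ^2 ≅ 0

Ȟ^0(U;F) ≅ Z, Ȟ^1(U;F) ≅ Z, Ȟ^2(U;F) ≅ 0


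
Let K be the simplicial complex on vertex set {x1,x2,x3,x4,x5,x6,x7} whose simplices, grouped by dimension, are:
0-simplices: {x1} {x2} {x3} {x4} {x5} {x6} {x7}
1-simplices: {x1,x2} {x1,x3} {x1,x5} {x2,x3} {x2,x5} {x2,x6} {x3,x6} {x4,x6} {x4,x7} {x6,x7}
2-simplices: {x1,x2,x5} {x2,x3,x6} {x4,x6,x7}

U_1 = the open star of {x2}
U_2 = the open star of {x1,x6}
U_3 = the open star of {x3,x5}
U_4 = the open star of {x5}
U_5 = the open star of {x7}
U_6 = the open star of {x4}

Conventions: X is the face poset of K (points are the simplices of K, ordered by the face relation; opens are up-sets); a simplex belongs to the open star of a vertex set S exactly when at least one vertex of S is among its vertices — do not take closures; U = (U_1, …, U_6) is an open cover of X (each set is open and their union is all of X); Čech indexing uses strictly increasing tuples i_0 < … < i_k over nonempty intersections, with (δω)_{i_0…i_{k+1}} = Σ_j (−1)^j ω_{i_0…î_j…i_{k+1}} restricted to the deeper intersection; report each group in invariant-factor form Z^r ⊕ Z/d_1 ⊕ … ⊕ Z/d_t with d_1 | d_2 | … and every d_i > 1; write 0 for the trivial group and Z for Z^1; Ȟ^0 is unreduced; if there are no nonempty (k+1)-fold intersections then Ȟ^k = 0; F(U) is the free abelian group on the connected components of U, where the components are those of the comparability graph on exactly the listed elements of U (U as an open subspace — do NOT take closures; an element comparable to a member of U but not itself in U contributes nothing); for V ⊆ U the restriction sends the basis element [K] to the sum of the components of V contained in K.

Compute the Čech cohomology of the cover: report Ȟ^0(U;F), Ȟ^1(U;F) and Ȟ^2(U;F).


intersection data:
  U1={{x2},{x1,x2},{x2,x3},{x2,x5},{x2,x6},{x1,x2,x5},{x2,x3,x6}} U2={{x1},{x6},{x1,x2},{x1,x3},{x1,x5},{x2,x6},{x3,x6},{x4,x6},{x6,x7},{x1,x2,x5},{x2,x3,x6},{x4,x6,x7}} U3={{x3},{x5},{x1,x3},{x1,x5},{x2,x3},{x2,x5},{x3,x6},{x1,x2,x5},{x2,x3,x6}} U4={{x5},{x1,x5},{x2,x5},{x1,x2,x5}} U5={{x7},{x4,x7},{x6,x7},{x4,x6,x7}} U6={{x4},{x4,x6},{x4,x7},{x4,x6,x7}}
  U12={{x1,x2},{x2,x6},{x1,x2,x5},{x2,x3,x6}} U13={{x2,x3},{x2,x5},{x1,x2,x5},{x2,x3,x6}} U14={{x2,x5},{x1,x2,x5}} U23={{x1,x3},{x1,x5},{x3,x6},{x1,x2,x5},{x2,x3,x6}} U24={{x1,x5},{x1,x2,x5}} U25={{x6,x7},{x4,x6,x7}} U26={{x4,x6},{x4,x6,x7}} U34={{x5},{x1,x5},{x2,x5},{x1,x2,x5}} U56={{x4,x7},{x4,x6,x7}}
  U123={{x1,x2,x5},{x2,x3,x6}} U124={{x1,x2,x5}} U134={{x2,x5},{x1,x2,x5}} U234={{x1,x5},{x1,x2,x5}} U256={{x4,x6,x7}}
  U1234={{x1,x2,x5}}
components per intersection:
  U1: {{x2},{x1,x2},{x2,x3},{x2,x5},{x2,x6},{x1,x2,x5},{x2,x3,x6}}
  U2: {{x1},{x1,x2},{x1,x3},{x1,x5},{x1,x2,x5}} {{x6},{x2,x6},{x3,x6},{x4,x6},{x6,x7},{x2,x3,x6},{x4,x6,x7}}
  U3: {{x3},{x1,x3},{x2,x3},{x3,x6},{x2,x3,x6}} {{x5},{x1,x5},{x2,x5},{x1,x2,x5}}
  U4: {{x5},{x1,x5},{x2,x5},{x1,x2,x5}}
  U5: {{x7},{x4,x7},{x6,x7},{x4,x6,x7}}
  U6: {{x4},{x4,x6},{x4,x7},{x4,x6,x7}}
  U12: {{x1,x2},{x1,x2,x5}} {{x2,x6},{x2,x3,x6}}
  U13: {{x2,x3},{x2,x3,x6}} {{x2,x5},{x1,x2,x5}}
  U14: {{x2,x5},{x1,x2,x5}}
  U23: {{x1,x3}} {{x1,x5},{x1,x2,x5}} {{x3,x6},{x2,x3,x6}}
  U24: {{x1,x5},{x1,x2,x5}}
  U25: {{x6,x7},{x4,x6,x7}}
  U26: {{x4,x6},{x4,x6,x7}}
  U34: {{x5},{x1,x5},{x2,x5},{x1,x2,x5}}
  U56: {{x4,x7},{x4,x6,x7}}
  U123: {{x1,x2,x5}} {{x2,x3,x6}}
  U124: {{x1,x2,x5}}
  U134: {{x2,x5},{x1,x2,x5}}
  U234: {{x1,x5},{x1,x2,x5}}
  U256: {{x4,x6,x7}}
  U1234: {{x1,x2,x5}}
C dims 8,13,6,1; δ0: rk 7, SNF 1^7; δ1: rk 5, SNF 1^5; δ2: rk 1, SNF 1^1
Ȟ^0 = (8 − 7) − 0 = 1, so Ȟ^0 ≅ Z
Ȟ^1 = (13 − 5) − 7 = 1, so Ȟ^1 ≅ Z
Ȟ^2 = (6 − 1) − 5 = 0, so Ȟ^2 ≅ 0

Ȟ^0 ≅ Z; Ȟ^1 ≅ Z; Ȟ^2 ≅ 0


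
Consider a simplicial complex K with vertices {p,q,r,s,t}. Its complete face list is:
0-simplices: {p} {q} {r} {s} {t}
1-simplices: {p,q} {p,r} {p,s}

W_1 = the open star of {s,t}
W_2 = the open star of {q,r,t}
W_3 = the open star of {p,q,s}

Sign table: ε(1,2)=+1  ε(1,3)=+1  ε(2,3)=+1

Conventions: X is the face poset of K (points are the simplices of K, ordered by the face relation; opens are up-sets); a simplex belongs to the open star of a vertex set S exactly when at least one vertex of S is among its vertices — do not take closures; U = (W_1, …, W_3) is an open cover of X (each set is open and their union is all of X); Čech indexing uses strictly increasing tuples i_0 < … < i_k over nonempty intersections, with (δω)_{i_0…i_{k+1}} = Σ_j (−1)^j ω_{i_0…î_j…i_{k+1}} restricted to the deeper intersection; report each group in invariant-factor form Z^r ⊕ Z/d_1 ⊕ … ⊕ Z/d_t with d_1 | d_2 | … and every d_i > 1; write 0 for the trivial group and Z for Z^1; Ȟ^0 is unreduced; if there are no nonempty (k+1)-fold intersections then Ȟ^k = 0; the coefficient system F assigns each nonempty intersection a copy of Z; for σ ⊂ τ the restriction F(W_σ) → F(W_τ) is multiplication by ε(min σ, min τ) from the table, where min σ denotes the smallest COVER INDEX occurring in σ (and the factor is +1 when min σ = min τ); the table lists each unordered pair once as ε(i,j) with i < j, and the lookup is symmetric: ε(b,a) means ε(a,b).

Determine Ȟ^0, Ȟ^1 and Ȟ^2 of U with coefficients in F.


Ȟ^0(U;F) ≅ Z, Ȟ^1(U;F) ≅ Z, Ȟ^2(U;F) ≅ 0

cover nerve:
  W1={{s},{t},{p,s}} W2={{q},{r},{t},{p,q},{p,r}} W3={{p},{q},{s},{p,q},{p,r},{p,s}}
  W12={{t}} W13={{s},{p,s}} W23={{q},{p,q},{p,r}}
C dims 3,3; δ0: rk 2, SNF 1^2
Ȟ^0: (3−2)−0=1 ⇒ Z
Ȟ^1: (3−0)−2=1 ⇒ Z
Ȟ^2: (0−0)−0=0 ⇒ 0


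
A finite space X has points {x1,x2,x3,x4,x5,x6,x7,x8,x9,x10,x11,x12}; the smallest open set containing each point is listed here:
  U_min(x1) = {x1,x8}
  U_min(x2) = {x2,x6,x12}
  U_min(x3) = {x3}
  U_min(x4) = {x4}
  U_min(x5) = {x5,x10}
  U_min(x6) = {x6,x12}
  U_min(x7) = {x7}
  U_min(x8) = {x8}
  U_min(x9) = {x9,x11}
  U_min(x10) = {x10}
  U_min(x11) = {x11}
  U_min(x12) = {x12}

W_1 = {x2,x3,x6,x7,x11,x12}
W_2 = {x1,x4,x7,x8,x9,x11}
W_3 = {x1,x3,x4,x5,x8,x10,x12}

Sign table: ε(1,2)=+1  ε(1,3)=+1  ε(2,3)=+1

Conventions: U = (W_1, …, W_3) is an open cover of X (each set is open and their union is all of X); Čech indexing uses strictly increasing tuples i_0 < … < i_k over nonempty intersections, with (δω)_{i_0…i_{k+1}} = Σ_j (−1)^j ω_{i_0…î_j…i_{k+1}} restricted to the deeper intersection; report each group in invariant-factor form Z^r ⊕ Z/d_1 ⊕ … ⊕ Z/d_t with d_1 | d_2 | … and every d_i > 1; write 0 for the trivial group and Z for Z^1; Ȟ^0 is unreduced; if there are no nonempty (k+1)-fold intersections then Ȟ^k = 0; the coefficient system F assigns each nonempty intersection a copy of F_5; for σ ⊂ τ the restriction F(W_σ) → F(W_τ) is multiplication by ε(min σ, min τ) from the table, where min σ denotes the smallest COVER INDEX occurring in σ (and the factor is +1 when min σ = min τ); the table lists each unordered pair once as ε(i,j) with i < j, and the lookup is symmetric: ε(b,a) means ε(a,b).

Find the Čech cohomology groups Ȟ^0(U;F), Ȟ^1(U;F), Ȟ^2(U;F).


nonempty overlaps:
  W12={x7,x11} W13={x3,x12} W23={x1,x4,x8}
C dims 3,3; δ0: rk_F5 2
degree 0: 3−2−0 = 1 → Ȟ^0 ≅ Z/5
degree 1: 3−0−2 = 1 → Ȟ^1 ≅ Z/5
degree 2: 0−0−0 = 0 → Ȟ^2 ≅ 0

Ȟ^0(U;F) ≅ Z/5, Ȟ^1(U;F) ≅ Z/5, Ȟ^2(U;F) ≅ 0


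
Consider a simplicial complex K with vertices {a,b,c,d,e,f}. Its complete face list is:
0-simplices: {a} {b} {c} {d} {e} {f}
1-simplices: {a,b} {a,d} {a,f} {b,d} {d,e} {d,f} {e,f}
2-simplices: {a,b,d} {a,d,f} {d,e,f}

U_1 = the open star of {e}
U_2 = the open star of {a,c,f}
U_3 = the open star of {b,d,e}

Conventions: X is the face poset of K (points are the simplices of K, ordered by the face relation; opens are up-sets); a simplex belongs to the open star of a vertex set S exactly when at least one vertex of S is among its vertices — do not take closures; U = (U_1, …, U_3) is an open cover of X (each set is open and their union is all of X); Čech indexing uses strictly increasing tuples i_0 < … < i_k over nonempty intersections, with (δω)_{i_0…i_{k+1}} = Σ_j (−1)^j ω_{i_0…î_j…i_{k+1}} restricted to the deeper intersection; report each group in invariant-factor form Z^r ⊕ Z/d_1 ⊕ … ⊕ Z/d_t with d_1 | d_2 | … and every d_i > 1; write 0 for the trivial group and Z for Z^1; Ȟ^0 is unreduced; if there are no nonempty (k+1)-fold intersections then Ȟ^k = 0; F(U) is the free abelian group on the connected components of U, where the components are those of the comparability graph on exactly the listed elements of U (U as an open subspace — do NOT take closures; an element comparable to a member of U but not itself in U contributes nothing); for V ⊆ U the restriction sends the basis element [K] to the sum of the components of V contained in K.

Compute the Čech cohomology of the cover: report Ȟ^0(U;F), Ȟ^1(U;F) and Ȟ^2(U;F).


nonempty overlaps:
  U1={{e},{d,e},{e,f},{d,e,f}} U2={{a},{c},{f},{a,b},{a,d},{a,f},{d,f},{e,f},{a,b,d},{a,d,f},{d,e,f}} U3={{b},{d},{e},{a,b},{a,d},{b,d},{d,e},{d,f},{e,f},{a,b,d},{a,d,f},{d,e,f}}
  U12={{e,f},{d,e,f}} U13={{e},{d,e},{e,f},{d,e,f}} U23={{a,b},{a,d},{d,f},{e,f},{a,b,d},{a,d,f},{d,e,f}}
  U123={{e,f},{d,e,f}}
components per intersection:
  U1: {{e},{d,e},{e,f},{d,e,f}}
  U2: {{a},{f},{a,b},{a,d},{a,f},{d,f},{e,f},{a,b,d},{a,d,f},{d,e,f}} {{c}}
  U3: {{b},{d},{e},{a,b},{a,d},{b,d},{d,e},{d,f},{e,f},{a,b,d},{a,d,f},{d,e,f}}
  U12: {{e,f},{d,e,f}}
  U13: {{e},{d,e},{e,f},{d,e,f}}
  U23: {{a,b},{a,d},{d,f},{e,f},{a,b,d},{a,d,f},{d,e,f}}
  U123: {{e,f},{d,e,f}}
C dims 4,3,1; δ0: rk 2, SNF 1^2; δ1: rk 1, SNF 1^1
degree 0: 4−2−0 = 2 → Ȟ^0 ≅ Z^2
degree 1: 3−1−2 = 0 → Ȟ^1 ≅ 0
degree 2: 1−0−1 = 0 → Ȟ^2 ≅ 0

Ȟ^0 ≅ Z^2, Ȟ^1 ≅ 0, Ȟ^2 ≅ 0


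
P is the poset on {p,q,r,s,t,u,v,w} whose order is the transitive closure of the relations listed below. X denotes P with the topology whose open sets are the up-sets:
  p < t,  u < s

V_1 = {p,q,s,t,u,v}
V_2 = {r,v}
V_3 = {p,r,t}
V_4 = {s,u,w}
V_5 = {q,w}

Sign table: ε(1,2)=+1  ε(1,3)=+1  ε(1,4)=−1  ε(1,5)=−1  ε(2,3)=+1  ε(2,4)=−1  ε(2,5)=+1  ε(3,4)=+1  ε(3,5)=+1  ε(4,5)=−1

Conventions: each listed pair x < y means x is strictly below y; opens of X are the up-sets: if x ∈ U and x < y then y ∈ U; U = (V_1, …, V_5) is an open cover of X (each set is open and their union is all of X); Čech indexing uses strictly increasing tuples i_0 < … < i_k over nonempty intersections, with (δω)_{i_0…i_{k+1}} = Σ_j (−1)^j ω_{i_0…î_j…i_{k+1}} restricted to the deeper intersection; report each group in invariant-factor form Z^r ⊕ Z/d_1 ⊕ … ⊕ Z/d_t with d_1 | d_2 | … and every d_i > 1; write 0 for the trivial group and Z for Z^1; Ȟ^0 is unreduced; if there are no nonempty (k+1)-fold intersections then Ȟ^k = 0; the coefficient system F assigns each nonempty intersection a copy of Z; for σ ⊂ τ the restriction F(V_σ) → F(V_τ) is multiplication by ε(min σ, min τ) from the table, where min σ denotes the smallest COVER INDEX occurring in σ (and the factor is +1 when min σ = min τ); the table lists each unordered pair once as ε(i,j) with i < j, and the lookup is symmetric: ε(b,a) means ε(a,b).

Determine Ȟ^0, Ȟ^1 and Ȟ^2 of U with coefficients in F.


Ȟ^0(U;F) ≅ 0, Ȟ^1(U;F) ≅ Z ⊕ Z/2 and Ȟ^2(U;F) ≅ 0

nerve of the cover:
  V12={v} V13={p,t} V14={s,u} V15={q} V23={r} V45={w}
C dims 5,6; δ0: rk 5, SNF 1^4·2
Ȟ^0 = (5 − 5) − 0 = 0, so Ȟ^0 ≅ 0
Ȟ^1 = (6 − 0) − 5 = 1 plus torsion [2], so Ȟ^1 ≅ Z ⊕ Z/2
Ȟ^2 = (0 − 0) − 0 = 0, so Ȟ^2 ≅ 0


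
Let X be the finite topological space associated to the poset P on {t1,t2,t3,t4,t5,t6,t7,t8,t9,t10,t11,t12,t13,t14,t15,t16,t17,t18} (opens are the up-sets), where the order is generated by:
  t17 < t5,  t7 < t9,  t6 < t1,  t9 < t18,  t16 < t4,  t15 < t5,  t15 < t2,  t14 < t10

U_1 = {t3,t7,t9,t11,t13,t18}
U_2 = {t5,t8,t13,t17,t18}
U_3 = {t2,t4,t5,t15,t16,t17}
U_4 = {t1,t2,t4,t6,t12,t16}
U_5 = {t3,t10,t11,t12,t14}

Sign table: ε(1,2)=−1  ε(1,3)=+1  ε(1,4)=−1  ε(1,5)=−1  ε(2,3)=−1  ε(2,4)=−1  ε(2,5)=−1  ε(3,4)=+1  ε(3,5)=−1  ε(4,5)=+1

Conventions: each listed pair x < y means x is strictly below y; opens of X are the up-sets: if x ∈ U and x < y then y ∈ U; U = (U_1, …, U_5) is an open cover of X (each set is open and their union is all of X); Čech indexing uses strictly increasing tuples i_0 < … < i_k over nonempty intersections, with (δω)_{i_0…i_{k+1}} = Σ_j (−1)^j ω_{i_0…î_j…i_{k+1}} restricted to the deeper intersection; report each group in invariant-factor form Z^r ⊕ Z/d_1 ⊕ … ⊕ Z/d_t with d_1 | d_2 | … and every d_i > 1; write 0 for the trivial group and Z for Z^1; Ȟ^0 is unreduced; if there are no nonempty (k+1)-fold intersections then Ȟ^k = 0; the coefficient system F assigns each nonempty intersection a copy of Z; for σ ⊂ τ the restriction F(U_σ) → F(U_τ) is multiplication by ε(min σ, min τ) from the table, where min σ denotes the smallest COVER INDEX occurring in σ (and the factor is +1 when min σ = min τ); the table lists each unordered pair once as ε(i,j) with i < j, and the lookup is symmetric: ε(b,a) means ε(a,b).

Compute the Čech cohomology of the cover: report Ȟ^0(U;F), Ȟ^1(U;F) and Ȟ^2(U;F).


Ȟ^0(U;F) ≅ 0, Ȟ^1(U;F) ≅ Z/2 and Ȟ^2(U;F) ≅ 0

nonempty overlaps:
  U12={t13,t18} U15={t3,t11} U23={t5,t17} U34={t2,t4,t16} U45={t12}
C dims 5,5; δ0: rk 5, SNF 1^4·2
degree 0: 5−5−0 = 0 → Ȟ^0 ≅ 0
degree 1: 5−0−5 = 0 plus torsion [2] → Ȟ^1 ≅ Z/2
degree 2: 0−0−0 = 0 → Ȟ^2 ≅ 0


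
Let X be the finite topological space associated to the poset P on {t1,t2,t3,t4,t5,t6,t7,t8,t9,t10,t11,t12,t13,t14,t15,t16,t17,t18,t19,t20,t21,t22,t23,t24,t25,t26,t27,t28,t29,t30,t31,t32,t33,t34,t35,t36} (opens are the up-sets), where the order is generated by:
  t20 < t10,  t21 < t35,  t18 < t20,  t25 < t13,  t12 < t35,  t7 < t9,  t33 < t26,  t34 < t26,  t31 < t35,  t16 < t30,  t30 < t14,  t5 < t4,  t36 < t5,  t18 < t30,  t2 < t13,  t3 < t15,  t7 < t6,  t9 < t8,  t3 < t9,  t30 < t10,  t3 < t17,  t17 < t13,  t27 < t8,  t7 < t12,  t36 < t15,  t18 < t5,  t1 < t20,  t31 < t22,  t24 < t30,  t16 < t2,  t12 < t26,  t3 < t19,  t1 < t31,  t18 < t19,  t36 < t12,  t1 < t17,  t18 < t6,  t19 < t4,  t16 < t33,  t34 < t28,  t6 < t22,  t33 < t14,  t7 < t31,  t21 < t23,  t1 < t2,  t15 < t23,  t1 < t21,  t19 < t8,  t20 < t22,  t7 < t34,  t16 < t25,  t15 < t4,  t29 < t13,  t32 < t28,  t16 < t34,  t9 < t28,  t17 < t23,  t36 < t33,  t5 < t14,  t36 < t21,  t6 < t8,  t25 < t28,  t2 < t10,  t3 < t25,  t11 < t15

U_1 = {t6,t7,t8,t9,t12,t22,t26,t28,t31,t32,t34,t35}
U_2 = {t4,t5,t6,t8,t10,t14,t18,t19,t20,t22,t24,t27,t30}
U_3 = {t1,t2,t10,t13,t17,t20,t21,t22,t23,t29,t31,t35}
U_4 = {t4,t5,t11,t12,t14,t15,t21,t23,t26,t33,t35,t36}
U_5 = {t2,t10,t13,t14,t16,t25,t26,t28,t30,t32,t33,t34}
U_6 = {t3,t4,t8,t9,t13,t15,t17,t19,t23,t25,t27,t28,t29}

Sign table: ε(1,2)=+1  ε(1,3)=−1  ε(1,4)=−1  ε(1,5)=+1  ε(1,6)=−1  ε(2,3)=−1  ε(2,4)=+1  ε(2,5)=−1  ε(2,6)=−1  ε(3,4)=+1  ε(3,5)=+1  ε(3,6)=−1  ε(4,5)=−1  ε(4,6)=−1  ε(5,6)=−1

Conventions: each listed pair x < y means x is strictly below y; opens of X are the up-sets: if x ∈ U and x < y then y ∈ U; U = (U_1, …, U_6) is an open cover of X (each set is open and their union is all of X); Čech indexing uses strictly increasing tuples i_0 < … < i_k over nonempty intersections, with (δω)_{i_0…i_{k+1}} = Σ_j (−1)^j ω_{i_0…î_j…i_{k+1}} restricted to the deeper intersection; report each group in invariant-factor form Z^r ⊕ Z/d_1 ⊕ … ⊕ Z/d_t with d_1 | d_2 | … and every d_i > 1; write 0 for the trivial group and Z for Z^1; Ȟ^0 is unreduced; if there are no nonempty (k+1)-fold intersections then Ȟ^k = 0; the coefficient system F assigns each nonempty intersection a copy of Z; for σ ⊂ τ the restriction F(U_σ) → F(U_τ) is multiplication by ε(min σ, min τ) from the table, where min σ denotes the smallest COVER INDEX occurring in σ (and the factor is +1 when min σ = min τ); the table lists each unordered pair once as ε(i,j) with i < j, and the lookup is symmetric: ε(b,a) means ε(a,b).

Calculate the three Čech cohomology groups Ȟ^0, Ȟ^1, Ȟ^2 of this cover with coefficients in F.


Ȟ^0 = 0,  Ȟ^1 = Z/2,  Ȟ^2 = Z

nerve of the cover:
  U12={t6,t8,t22} U13={t22,t31,t35} U14={t12,t26,t35} U15={t26,t28,t32,t34} U16={t8,t9,t28} U23={t10,t20,t22} U24={t4,t5,t14} U25={t10,t14,t30} U26={t4,t8,t19,t27} U34={t21,t23,t35} U35={t2,t10,t13} U36={t13,t17,t23,t29} U45={t14,t26,t33} U46={t4,t15,t23} U56={t13,t25,t28}
  U123={t22} U126={t8} U134={t35} U145={t26} U156={t28} U235={t10} U245={t14} U246={t4} U346={t23} U356={t13}
C dims 6,15,10; δ0: rk 6, SNF 1^5·2; δ1: rk 9, SNF 1^9
Ȟ^0 = (6 − 6) − 0 = 0, so Ȟ^0 ≅ 0
Ȟ^1 = (15 − 9) − 6 = 0 plus torsion [2], so Ȟ^1 ≅ Z/2
Ȟ^2 = (10 − 0) − 9 = 1, so Ȟ^2 ≅ Z


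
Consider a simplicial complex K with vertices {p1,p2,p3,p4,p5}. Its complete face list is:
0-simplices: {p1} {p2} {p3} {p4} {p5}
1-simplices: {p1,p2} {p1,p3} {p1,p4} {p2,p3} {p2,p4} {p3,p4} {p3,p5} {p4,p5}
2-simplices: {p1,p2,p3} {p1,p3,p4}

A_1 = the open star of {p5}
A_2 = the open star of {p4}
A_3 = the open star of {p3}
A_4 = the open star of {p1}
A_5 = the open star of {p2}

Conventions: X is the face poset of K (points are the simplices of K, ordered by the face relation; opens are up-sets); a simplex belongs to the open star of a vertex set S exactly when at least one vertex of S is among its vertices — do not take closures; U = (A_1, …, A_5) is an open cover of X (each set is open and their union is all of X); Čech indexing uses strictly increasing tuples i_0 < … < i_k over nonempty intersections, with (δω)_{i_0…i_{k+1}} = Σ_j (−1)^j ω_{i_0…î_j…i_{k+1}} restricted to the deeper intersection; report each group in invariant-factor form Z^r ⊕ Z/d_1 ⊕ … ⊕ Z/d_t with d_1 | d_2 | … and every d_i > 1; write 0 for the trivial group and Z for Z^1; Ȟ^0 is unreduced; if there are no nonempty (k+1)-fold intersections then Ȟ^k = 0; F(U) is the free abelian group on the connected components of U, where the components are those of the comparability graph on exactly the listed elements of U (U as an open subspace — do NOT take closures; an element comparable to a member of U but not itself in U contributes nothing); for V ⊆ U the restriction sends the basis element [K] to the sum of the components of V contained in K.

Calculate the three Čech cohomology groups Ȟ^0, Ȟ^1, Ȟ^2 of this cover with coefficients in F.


Ȟ^0(U;F) ≅ Z,  Ȟ^1(U;F) ≅ Z^2,  Ȟ^2(U;F) ≅ 0

cover nerve:
  A1={{p5},{p3,p5},{p4,p5}} A2={{p4},{p1,p4},{p2,p4},{p3,p4},{p4,p5},{p1,p3,p4}} A3={{p3},{p1,p3},{p2,p3},{p3,p4},{p3,p5},{p1,p2,p3},{p1,p3,p4}} A4={{p1},{p1,p2},{p1,p3},{p1,p4},{p1,p2,p3},{p1,p3,p4}} A5={{p2},{p1,p2},{p2,p3},{p2,p4},{p1,p2,p3}}
  A12={{p4,p5}} A13={{p3,p5}} A23={{p3,p4},{p1,p3,p4}} A24={{p1,p4},{p1,p3,p4}} A25={{p2,p4}} A34={{p1,p3},{p1,p2,p3},{p1,p3,p4}} A35={{p2,p3},{p1,p2,p3}} A45={{p1,p2},{p1,p2,p3}}
  A234={{p1,p3,p4}} A345={{p1,p2,p3}}
components per intersection:
  A1: {{p5},{p3,p5},{p4,p5}}
  A2: {{p4},{p1,p4},{p2,p4},{p3,p4},{p4,p5},{p1,p3,p4}}
  A3: {{p3},{p1,p3},{p2,p3},{p3,p4},{p3,p5},{p1,p2,p3},{p1,p3,p4}}
  A4: {{p1},{p1,p2},{p1,p3},{p1,p4},{p1,p2,p3},{p1,p3,p4}}
  A5: {{p2},{p1,p2},{p2,p3},{p2,p4},{p1,p2,p3}}
  A12: {{p4,p5}}
  A13: {{p3,p5}}
  A23: {{p3,p4},{p1,p3,p4}}
  A24: {{p1,p4},{p1,p3,p4}}
  A25: {{p2,p4}}
  A34: {{p1,p3},{p1,p2,p3},{p1,p3,p4}}
  A35: {{p2,p3},{p1,p2,p3}}
  A45: {{p1,p2},{p1,p2,p3}}
  A234: {{p1,p3,p4}}
  A345: {{p1,p2,p3}}
C dims 5,8,2; δ0: rk 4, SNF 1^4; δ1: rk 2, SNF 1^2
Ȟ^0: (5−4)−0=1 ⇒ Z
Ȟ^1: (8−2)−4=2 ⇒ Z^2
Ȟ^2: (2−0)−2=0 ⇒ 0


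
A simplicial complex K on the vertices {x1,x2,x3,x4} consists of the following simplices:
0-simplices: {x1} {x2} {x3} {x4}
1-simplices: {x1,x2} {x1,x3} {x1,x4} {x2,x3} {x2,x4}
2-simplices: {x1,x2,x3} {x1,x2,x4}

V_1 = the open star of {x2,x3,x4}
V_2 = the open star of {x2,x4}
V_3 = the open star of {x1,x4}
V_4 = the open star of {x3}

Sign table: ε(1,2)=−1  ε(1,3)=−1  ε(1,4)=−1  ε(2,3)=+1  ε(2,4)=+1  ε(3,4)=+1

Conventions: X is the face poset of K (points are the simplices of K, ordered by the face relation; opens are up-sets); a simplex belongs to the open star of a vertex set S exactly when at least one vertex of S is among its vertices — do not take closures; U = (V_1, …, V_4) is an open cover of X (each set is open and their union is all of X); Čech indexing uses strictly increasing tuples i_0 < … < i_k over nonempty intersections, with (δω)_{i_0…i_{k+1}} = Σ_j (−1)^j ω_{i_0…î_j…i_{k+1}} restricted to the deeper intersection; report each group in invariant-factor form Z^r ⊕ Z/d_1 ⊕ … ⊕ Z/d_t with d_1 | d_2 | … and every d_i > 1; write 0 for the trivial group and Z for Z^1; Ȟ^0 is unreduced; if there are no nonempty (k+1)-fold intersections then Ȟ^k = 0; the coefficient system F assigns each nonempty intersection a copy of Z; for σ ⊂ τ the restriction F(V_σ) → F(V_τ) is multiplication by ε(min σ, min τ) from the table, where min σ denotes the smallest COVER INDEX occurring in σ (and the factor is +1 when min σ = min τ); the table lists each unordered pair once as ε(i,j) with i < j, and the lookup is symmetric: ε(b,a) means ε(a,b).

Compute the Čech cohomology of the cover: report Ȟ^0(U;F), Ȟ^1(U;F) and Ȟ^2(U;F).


nonempty intersections:
  V1={{x2},{x3},{x4},{x1,x2},{x1,x3},{x1,x4},{x2,x3},{x2,x4},{x1,x2,x3},{x1,x2,x4}} V2={{x2},{x4},{x1,x2},{x1,x4},{x2,x3},{x2,x4},{x1,x2,x3},{x1,x2,x4}} V3={{x1},{x4},{x1,x2},{x1,x3},{x1,x4},{x2,x4},{x1,x2,x3},{x1,x2,x4}} V4={{x3},{x1,x3},{x2,x3},{x1,x2,x3}}
  V12={{x2},{x4},{x1,x2},{x1,x4},{x2,x3},{x2,x4},{x1,x2,x3},{x1,x2,x4}} V13={{x4},{x1,x2},{x1,x3},{x1,x4},{x2,x4},{x1,x2,x3},{x1,x2,x4}} V14={{x3},{x1,x3},{x2,x3},{x1,x2,x3}} V23={{x4},{x1,x2},{x1,x4},{x2,x4},{x1,x2,x3},{x1,x2,x4}} V24={{x2,x3},{x1,x2,x3}} V34={{x1,x3},{x1,x2,x3}}
  V123={{x4},{x1,x2},{x1,x4},{x2,x4},{x1,x2,x3},{x1,x2,x4}} V124={{x2,x3},{x1,x2,x3}} V134={{x1,x3},{x1,x2,x3}} V234={{x1,x2,x3}}
  V1234={{x1,x2,x3}}
C dims 4,6,4,1; δ0: rk 3, SNF 1^3; δ1: rk 3, SNF 1^3; δ2: rk 1, SNF 1^1
Ȟ^0: (4−3)−0=1 ⇒ Z
Ȟ^1: (6−3)−3=0 ⇒ 0
Ȟ^2: (4−1)−3=0 ⇒ 0

Ȟ^0 = Z,  Ȟ^1 = 0,  Ȟ^2 = 0


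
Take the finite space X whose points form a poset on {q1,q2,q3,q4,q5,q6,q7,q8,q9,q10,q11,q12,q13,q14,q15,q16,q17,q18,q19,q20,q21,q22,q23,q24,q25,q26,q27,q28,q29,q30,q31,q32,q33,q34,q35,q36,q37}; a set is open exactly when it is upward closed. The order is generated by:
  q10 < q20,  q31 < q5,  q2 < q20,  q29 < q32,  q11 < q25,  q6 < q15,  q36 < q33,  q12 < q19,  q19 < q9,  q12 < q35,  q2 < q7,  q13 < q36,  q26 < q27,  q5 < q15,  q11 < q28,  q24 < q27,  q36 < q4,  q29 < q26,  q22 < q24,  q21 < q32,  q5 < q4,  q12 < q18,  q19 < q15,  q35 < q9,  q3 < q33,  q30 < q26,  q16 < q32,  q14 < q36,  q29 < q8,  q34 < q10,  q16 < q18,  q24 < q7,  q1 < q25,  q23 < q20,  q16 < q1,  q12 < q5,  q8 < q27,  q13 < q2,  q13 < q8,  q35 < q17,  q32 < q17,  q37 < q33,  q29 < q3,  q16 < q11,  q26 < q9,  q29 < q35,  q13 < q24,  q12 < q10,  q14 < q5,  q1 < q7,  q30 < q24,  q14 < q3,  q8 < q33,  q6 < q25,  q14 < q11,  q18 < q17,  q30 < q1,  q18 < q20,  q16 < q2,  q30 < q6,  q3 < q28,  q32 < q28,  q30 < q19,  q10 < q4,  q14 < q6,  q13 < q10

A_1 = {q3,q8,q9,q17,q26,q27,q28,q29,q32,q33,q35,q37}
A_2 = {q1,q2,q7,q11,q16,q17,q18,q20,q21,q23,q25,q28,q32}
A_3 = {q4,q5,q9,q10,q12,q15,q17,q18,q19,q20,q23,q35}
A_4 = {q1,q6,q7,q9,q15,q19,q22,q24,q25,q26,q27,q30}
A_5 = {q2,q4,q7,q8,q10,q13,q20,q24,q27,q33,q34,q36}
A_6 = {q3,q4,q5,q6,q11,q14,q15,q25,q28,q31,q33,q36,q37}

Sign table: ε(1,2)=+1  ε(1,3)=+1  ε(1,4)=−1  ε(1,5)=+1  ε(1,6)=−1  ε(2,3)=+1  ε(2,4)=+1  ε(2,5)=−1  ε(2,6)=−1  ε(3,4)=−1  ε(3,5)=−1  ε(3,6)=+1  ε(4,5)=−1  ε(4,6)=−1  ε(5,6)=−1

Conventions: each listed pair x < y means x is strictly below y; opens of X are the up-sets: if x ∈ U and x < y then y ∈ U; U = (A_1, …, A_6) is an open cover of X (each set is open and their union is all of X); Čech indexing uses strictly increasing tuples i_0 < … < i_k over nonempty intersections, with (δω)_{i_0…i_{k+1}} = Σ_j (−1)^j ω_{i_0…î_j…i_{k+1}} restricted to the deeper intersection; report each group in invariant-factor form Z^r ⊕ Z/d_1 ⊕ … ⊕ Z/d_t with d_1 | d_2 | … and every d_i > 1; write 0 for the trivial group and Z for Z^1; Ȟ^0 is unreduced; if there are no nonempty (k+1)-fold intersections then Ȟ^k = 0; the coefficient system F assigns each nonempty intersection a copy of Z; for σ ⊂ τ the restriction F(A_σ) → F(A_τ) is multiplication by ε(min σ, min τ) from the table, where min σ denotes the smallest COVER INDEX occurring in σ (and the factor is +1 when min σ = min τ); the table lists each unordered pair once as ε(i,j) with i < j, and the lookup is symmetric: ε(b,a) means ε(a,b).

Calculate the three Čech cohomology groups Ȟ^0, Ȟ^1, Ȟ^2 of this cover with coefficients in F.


nerve simplices:
  A12={q17,q28,q32} A13={q9,q17,q35} A14={q9,q26,q27} A15={q8,q27,q33} A16={q3,q28,q33,q37} A23={q17,q18,q20,q23} A24={q1,q7,q25} A25={q2,q7,q20} A26={q11,q25,q28} A34={q9,q15,q19} A35={q4,q10,q20} A36={q4,q5,q15} A45={q7,q24,q27} A46={q6,q15,q25} A56={q4,q33,q36}
  A123={q17} A126={q28} A134={q9} A145={q27} A156={q33} A235={q20} A245={q7} A246={q25} A346={q15} A356={q4}
C dims 6,15,10; δ0: rk 6, SNF 1^5·2; δ1: rk 9, SNF 1^9
degree 0: 6−6−0 = 0 → Ȟ^0 ≅ 0
degree 1: 15−9−6 = 0 plus torsion [2] → Ȟ^1 ≅ Z/2
degree 2: 10−0−9 = 1 → Ȟ^2 ≅ Z

Ȟ^0 = 0, Ȟ^1 = Z/2, Ȟ^2 = Z


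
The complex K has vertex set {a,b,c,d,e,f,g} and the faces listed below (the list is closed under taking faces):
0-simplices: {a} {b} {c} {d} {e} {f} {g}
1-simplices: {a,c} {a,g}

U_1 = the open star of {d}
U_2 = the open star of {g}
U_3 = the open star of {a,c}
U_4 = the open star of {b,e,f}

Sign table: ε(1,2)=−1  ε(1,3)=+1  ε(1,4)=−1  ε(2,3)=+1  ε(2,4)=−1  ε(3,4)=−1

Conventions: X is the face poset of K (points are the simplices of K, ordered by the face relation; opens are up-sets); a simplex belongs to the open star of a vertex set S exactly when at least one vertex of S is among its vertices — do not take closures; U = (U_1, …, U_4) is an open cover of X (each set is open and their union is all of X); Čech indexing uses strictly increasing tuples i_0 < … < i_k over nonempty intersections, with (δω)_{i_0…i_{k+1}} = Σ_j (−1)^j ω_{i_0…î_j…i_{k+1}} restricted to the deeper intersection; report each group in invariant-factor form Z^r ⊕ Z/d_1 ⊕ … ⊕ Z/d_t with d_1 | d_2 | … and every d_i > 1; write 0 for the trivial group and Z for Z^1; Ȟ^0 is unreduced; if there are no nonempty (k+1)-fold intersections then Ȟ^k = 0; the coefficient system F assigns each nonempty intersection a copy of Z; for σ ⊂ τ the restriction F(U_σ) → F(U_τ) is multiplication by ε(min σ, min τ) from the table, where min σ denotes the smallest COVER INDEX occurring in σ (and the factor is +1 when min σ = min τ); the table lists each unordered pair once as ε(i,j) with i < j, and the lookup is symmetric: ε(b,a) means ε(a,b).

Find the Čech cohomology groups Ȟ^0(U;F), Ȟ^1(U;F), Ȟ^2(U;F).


nonempty overlaps:
  U1={{d}} U2={{g},{a,g}} U3={{a},{c},{a,c},{a,g}} U4={{b},{e},{f}}
  U23={{a,g}}
C dims 4,1; δ0: rk 1, SNF 1^1
degree 0: 4−1−0 = 3 → Ȟ^0 ≅ Z^3
degree 1: 1−0−1 = 0 → Ȟ^1 ≅ 0
degree 2: 0−0−0 = 0 → Ȟ^2 ≅ 0

Ȟ^0 ≅ Z^3; Ȟ^1 ≅ 0; Ȟ^2 ≅ 0


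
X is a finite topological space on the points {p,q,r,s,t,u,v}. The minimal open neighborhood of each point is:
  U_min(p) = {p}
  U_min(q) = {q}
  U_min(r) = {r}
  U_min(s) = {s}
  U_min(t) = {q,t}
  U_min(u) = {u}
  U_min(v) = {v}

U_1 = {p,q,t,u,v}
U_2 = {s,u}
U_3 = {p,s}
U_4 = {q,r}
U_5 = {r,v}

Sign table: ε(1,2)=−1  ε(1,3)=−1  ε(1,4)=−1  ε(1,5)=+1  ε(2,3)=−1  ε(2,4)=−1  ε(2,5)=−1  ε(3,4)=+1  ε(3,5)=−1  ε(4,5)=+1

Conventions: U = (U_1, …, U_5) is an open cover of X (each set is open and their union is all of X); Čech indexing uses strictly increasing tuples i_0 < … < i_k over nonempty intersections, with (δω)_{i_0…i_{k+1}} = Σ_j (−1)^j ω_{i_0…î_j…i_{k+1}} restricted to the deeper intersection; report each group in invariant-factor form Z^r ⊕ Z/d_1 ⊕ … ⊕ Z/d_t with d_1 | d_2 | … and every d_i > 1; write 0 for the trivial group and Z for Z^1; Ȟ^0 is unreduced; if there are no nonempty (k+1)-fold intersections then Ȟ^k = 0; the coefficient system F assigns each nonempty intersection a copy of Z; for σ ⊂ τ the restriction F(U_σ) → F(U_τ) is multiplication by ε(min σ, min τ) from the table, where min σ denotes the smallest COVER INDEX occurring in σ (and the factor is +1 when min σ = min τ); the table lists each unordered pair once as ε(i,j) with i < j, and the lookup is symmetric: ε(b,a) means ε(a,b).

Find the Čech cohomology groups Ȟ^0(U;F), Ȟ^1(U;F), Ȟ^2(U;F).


cover nerve:
  U12={u} U13={p} U14={q} U15={v} U23={s} U45={r}
C dims 5,6; δ0: rk 5, SNF 1^4·2
Ȟ^0: (5−5)−0=0 ⇒ 0
Ȟ^1: (6−0)−5=1 plus torsion [2] ⇒ Z ⊕ Z/2
Ȟ^2: (0−0)−0=0 ⇒ 0

Ȟ^0 ≅ 0, Ȟ^1 ≅ Z ⊕ Z/2 and Ȟ^2 ≅ 0


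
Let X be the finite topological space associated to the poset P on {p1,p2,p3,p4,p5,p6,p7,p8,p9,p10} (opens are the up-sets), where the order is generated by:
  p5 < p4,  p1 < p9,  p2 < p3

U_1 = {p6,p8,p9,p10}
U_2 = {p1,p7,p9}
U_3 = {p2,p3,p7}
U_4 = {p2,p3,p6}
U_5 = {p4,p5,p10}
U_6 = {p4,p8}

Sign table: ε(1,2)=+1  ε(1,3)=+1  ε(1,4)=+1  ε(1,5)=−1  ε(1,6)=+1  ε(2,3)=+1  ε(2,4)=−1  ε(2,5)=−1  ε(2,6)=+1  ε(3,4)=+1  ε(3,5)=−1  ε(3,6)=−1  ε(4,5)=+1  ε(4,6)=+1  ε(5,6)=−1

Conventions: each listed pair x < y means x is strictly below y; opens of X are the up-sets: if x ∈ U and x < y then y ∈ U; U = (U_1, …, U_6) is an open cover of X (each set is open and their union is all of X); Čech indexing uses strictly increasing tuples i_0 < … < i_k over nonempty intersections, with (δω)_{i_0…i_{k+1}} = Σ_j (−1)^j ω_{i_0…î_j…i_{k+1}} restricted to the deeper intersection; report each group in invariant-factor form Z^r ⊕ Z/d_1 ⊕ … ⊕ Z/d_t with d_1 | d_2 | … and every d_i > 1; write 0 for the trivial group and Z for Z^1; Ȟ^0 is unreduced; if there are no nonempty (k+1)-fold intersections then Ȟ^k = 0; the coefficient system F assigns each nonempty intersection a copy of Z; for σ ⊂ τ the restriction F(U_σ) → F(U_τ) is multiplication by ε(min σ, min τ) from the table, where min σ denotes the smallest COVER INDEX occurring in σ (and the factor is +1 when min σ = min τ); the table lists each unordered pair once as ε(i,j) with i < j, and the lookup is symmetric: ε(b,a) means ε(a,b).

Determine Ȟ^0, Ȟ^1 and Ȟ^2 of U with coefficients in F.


Ȟ^0(U;F) ≅ Z, Ȟ^1(U;F) ≅ Z^2, Ȟ^2(U;F) ≅ 0

intersection data:
  U12={p9} U14={p6} U15={p10} U16={p8} U23={p7} U34={p2,p3} U56={p4}
C dims 6,7; δ0: rk 5, SNF 1^5
Ȟ^0 = (6 − 5) − 0 = 1, so Ȟ^0 ≅ Z
Ȟ^1 = (7 − 0) − 5 = 2, so Ȟ^1 ≅ Z^2
Ȟ^2 = (0 − 0) − 0 = 0, so Ȟ^2 ≅ 0


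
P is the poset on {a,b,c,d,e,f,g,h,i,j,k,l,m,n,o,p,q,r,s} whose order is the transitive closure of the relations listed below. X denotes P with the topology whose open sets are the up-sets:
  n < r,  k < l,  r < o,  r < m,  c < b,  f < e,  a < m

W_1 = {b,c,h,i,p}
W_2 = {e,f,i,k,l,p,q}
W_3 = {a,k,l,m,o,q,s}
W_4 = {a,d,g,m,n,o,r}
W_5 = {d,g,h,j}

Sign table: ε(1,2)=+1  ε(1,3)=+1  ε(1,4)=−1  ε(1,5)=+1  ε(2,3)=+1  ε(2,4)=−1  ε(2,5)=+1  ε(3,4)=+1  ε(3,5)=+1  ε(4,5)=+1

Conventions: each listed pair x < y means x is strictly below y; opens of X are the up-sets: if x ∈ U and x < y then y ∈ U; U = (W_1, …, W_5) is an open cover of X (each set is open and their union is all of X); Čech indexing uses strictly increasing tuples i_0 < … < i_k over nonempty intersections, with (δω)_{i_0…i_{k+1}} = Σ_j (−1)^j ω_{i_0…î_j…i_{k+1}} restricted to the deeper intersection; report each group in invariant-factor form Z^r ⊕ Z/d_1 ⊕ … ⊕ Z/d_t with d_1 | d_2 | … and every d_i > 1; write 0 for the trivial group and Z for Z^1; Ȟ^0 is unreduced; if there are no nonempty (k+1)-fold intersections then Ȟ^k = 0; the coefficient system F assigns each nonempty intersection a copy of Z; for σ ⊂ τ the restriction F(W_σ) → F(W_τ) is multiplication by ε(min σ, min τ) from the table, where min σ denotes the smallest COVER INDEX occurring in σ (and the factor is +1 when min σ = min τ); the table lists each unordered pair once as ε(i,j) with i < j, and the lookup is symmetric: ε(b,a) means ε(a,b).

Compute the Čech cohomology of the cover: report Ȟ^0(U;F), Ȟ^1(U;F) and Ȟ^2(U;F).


Ȟ^0(U;F) ≅ Z, Ȟ^1(U;F) ≅ Z, Ȟ^2(U;F) ≅ 0

nonempty overlaps:
  W12={i,p} W15={h} W23={k,l,q} W34={a,m,o} W45={d,g}
C dims 5,5; δ0: rk 4, SNF 1^4
degree 0: 5−4−0 = 1 → Ȟ^0 ≅ Z
degree 1: 5−0−4 = 1 → Ȟ^1 ≅ Z
degree 2: 0−0−0 = 0 → Ȟ^2 ≅ 0
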